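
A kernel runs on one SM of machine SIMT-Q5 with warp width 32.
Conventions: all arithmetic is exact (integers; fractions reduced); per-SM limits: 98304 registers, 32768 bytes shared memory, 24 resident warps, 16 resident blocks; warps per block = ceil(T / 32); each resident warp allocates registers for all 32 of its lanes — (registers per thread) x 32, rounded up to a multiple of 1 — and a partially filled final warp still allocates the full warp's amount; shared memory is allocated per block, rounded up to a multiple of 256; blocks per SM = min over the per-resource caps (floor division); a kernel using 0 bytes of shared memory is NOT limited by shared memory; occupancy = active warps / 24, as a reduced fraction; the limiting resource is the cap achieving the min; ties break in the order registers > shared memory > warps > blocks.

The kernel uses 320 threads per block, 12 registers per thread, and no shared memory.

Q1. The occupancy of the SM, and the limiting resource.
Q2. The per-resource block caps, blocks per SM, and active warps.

Answer: occupancy 5/6, limited by warps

registers: 25 blocks
shared memory: no limit (kernel uses none)
warps: 2 blocks
blocks: 16 blocks

Answer: 2 blocks, 20 active warps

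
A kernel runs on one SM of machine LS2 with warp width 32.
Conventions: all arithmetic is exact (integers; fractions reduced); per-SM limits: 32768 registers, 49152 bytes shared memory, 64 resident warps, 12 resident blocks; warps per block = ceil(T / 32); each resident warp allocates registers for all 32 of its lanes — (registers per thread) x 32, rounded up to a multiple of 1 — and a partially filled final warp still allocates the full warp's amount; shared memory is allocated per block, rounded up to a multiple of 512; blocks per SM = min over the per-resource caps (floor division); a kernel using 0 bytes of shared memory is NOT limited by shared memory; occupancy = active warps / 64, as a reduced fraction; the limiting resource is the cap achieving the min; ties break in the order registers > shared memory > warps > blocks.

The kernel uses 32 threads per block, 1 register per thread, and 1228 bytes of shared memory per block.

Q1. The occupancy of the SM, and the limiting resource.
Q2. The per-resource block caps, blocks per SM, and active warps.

Answer: occupancy 3/16, limited by blocks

registers: 1024 blocks
shared memory: 32 blocks
warps: 64 blocks
blocks: 12 blocks

Answer: 12 blocks, 12 active warps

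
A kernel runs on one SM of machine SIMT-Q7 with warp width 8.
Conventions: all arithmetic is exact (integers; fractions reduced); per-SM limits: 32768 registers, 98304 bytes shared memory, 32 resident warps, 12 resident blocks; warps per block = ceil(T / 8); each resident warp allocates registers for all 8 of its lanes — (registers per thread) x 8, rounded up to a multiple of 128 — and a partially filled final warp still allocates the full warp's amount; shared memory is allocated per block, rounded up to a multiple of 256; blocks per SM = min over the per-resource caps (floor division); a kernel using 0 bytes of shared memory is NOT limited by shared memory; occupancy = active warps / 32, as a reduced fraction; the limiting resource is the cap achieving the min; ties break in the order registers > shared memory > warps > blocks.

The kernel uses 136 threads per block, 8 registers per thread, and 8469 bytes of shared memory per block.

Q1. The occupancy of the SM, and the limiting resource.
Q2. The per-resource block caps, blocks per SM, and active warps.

Answer: occupancy 17/32, limited by warps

registers: 15 blocks
shared memory: 11 blocks
warps: 1 block
blocks: 12 blocks

Answer: 1 block, 17 active warps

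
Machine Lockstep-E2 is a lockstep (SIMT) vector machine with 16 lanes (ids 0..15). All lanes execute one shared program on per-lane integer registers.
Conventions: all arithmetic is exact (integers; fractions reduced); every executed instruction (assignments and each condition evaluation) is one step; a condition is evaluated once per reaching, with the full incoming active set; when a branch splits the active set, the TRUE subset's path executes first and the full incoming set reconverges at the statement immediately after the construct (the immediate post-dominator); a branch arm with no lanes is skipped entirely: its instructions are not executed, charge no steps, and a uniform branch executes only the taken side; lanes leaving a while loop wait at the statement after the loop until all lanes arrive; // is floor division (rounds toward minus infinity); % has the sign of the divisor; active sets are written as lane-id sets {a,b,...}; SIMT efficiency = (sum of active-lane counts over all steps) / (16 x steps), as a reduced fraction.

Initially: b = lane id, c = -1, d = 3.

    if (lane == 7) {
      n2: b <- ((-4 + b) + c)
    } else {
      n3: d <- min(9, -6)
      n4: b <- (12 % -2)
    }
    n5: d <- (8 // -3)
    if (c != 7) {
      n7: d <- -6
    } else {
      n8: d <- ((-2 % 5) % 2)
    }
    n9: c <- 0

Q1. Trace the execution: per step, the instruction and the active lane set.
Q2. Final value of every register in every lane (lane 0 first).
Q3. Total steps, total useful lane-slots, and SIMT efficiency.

step 0: eval (lane == 7)             {0,1,2,3,4,5,6,7,8,9,10,11,12,13,14,15}
step 1: b <- ((-4 + b) + c)          {7}
step 2: d <- min(9, -6)              {0,1,2,3,4,5,6,8,9,10,11,12,13,14,15}
step 3: b <- (12 % -2)               {0,1,2,3,4,5,6,8,9,10,11,12,13,14,15}
step 4: d <- (8 // -3)               {0,1,2,3,4,5,6,7,8,9,10,11,12,13,14,15}
step 5: eval (c != 7)                {0,1,2,3,4,5,6,7,8,9,10,11,12,13,14,15}
step 6: d <- -6                      {0,1,2,3,4,5,6,7,8,9,10,11,12,13,14,15}
step 7: c <- 0                       {0,1,2,3,4,5,6,7,8,9,10,11,12,13,14,15}

Answer: 8 steps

b: 0,0,0,0,0,0,0,2,0,0,0,0,0,0,0,0
c: 0,0,0,0,0,0,0,0,0,0,0,0,0,0,0,0
d: -6,-6,-6,-6,-6,-6,-6,-6,-6,-6,-6,-6,-6,-6,-6,-6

steps = 8; useful = 111; efficiency = 111/128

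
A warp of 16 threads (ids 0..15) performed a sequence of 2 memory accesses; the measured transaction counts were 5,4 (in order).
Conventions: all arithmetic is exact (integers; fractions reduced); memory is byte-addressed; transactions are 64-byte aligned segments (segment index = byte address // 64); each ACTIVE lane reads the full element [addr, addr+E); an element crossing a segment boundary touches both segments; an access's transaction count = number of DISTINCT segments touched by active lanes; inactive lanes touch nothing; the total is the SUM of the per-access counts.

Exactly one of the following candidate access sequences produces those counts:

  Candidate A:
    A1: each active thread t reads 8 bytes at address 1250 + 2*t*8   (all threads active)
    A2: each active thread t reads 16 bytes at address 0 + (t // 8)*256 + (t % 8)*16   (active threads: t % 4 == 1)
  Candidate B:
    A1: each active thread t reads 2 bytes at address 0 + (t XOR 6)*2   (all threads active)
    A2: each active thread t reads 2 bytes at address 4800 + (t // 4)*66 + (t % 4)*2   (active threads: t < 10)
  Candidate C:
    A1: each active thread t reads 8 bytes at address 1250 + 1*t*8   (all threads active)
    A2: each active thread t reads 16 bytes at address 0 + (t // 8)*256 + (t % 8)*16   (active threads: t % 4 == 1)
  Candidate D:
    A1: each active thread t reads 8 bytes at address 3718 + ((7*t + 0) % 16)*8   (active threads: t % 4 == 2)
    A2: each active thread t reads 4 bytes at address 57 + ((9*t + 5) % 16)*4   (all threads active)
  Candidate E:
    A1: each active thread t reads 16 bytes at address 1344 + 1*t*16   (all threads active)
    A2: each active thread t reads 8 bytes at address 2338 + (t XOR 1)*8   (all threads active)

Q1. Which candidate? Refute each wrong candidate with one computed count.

B: A1 gives 1 transaction, not 5
C: A1 gives 3 transactions, not 5
D: A1 gives 2 transactions, not 5
E: A1 gives 4 transactions, not 5
A: all counts match (5,4)

Answer: A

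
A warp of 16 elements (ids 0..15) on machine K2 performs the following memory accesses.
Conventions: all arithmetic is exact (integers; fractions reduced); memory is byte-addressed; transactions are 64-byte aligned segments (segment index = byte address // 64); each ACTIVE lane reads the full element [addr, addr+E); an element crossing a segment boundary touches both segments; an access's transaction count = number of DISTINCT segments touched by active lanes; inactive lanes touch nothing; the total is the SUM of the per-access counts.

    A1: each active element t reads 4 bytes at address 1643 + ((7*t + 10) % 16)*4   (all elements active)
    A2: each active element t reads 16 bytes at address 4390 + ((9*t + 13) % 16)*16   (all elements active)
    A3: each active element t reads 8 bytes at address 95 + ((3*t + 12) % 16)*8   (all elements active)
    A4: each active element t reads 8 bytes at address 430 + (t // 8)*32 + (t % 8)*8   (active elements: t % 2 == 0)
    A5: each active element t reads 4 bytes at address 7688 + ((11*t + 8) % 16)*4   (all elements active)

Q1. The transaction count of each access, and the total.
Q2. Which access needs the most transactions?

A1: 2 transactions
A2: 5 transactions
A3: 3 transactions
A4: 3 transactions
A5: 2 transactions

Answer: 2,5,3,3,2; total 15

Answer: A2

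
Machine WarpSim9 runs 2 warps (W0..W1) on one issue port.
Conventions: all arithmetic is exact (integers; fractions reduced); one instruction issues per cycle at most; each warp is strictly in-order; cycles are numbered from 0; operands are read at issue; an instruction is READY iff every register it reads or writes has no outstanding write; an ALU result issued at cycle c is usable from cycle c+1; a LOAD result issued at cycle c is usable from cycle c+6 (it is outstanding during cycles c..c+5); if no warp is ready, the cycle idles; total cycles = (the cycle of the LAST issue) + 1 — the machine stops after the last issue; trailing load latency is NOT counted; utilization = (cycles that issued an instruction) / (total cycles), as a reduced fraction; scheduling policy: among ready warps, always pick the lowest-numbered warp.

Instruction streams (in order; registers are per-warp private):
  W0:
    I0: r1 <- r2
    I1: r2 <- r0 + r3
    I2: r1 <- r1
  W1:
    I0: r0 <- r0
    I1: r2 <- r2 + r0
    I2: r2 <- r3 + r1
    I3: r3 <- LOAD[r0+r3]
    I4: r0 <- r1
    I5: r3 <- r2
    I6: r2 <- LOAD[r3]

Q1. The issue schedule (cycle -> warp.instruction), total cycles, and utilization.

cycle 0: W0.I0
cycle 1: W0.I1
cycle 2: W0.I2
cycle 3: W1.I0
cycle 4: W1.I1
cycle 5: W1.I2
cycle 6: W1.I3
cycle 7: W1.I4
cycle 8: idle
cycle 9: idle
cycle 10: idle
cycle 11: idle
cycle 12: W1.I5
cycle 13: W1.I6

Answer: 14 cycles, utilization 5/7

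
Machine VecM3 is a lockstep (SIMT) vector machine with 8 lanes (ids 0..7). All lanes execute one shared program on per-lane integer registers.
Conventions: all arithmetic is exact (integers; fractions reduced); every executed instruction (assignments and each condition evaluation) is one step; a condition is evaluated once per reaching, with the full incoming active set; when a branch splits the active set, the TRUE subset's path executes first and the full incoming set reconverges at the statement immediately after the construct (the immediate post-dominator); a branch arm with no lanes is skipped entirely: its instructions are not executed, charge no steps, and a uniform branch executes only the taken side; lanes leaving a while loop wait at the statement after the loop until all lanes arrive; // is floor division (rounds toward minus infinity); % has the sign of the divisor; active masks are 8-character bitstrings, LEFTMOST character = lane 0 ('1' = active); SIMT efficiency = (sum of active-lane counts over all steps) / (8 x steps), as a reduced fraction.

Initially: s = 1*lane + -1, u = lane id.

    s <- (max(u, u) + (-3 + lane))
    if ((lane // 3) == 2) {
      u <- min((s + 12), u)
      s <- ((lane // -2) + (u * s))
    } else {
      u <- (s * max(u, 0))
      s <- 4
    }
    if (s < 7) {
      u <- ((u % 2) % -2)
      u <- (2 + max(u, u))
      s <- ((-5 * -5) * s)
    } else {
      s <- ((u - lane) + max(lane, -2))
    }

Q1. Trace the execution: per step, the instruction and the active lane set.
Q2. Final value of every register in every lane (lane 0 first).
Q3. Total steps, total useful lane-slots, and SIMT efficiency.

step 0: s <- (max(u, u) + (-3 + lane)) 11111111
step 1: eval ((lane // 3) == 2)      11111111
step 2: u <- min((s + 12), u)        00000011
step 3: s <- ((lane // -2) + (u * s)) 00000011
step 4: u <- (s * max(u, 0))         11111100
step 5: s <- 4                       11111100
step 6: eval (s < 7)                 11111111
step 7: u <- ((u % 2) % -2)          11111100
step 8: u <- (2 + max(u, u))         11111100
step 9: s <- ((-5 * -5) * s)         11111100
step 10: s <- ((u - lane) + max(lane, -2)) 00000011

Answer: 11 steps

s: 100,100,100,100,100,100,6,7
u: 2,1,2,1,2,1,6,7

steps = 11; useful = 60; efficiency = 60/88 = 15/22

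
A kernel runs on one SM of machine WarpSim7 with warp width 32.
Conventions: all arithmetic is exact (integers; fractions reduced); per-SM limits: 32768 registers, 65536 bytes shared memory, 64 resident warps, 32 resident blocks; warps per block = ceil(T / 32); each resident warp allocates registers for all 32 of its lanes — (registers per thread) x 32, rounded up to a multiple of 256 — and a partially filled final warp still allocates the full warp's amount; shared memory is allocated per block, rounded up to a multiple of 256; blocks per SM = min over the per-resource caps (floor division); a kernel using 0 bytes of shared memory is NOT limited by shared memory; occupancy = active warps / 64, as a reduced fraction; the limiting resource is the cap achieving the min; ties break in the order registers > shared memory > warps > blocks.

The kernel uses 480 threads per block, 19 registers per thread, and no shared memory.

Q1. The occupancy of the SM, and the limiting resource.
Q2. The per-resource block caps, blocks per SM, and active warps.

Answer: occupancy 15/32, limited by registers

registers: 2 blocks
shared memory: no limit (kernel uses none)
warps: 4 blocks
blocks: 32 blocks

Answer: 2 blocks, 30 active warps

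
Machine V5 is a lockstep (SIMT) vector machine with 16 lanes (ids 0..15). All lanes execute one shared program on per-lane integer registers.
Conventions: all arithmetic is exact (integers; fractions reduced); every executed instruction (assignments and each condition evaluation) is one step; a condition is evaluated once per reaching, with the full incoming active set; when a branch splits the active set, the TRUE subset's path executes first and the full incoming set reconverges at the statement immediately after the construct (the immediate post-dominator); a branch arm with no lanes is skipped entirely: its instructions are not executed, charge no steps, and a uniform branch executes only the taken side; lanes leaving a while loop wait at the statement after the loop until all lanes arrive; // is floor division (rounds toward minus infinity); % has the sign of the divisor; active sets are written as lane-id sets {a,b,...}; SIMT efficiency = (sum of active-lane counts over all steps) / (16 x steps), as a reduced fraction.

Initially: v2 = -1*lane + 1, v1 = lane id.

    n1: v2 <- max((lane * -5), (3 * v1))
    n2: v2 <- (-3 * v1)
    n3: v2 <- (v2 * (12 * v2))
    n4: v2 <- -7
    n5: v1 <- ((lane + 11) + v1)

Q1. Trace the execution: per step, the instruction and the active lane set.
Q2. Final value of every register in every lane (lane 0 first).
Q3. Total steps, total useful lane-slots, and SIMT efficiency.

step 0: v2 <- max((lane * -5), (3 * v1)) {0,1,2,3,4,5,6,7,8,9,10,11,12,13,14,15}
step 1: v2 <- (-3 * v1)              {0,1,2,3,4,5,6,7,8,9,10,11,12,13,14,15}
step 2: v2 <- (v2 * (12 * v2))       {0,1,2,3,4,5,6,7,8,9,10,11,12,13,14,15}
step 3: v2 <- -7                     {0,1,2,3,4,5,6,7,8,9,10,11,12,13,14,15}
step 4: v1 <- ((lane + 11) + v1)     {0,1,2,3,4,5,6,7,8,9,10,11,12,13,14,15}

Answer: 5 steps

v2: -7,-7,-7,-7,-7,-7,-7,-7,-7,-7,-7,-7,-7,-7,-7,-7
v1: 11,13,15,17,19,21,23,25,27,29,31,33,35,37,39,41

steps = 5; useful = 80; efficiency = 80/80 = 1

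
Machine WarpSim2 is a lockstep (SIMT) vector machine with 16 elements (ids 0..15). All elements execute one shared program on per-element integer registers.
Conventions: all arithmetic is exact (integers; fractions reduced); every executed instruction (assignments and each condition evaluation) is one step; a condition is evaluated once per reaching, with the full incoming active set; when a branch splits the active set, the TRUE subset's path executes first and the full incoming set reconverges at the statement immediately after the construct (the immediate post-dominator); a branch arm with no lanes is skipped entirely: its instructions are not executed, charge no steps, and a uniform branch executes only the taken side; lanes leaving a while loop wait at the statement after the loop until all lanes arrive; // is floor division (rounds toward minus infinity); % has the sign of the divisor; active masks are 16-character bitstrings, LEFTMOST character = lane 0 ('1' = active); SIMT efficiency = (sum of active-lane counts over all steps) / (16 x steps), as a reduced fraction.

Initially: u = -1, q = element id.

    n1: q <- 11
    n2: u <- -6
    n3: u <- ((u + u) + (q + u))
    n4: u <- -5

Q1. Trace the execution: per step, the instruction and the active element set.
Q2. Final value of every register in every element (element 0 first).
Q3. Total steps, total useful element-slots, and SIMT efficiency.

step 0: q <- 11                      1111111111111111
step 1: u <- -6                      1111111111111111
step 2: u <- ((u + u) + (q + u))     1111111111111111
step 3: u <- -5                      1111111111111111

Answer: 4 steps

u: -5,-5,-5,-5,-5,-5,-5,-5,-5,-5,-5,-5,-5,-5,-5,-5
q: 11,11,11,11,11,11,11,11,11,11,11,11,11,11,11,11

steps = 4; useful = 64; efficiency = 64/64 = 1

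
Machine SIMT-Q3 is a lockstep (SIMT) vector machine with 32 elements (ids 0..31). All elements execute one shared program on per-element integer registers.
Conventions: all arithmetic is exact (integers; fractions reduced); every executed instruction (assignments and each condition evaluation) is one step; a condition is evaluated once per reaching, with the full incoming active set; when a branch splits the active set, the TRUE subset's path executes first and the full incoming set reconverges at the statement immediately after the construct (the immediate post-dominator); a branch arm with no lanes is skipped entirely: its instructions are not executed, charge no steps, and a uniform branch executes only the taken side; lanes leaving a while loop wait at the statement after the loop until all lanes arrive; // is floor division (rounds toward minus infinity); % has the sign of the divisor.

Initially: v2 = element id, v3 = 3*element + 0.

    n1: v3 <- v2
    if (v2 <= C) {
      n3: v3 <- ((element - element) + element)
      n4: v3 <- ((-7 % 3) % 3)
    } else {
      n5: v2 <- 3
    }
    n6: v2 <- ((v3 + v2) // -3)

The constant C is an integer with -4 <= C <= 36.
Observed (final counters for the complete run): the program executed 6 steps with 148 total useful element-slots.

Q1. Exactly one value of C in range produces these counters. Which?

Answer: C = 19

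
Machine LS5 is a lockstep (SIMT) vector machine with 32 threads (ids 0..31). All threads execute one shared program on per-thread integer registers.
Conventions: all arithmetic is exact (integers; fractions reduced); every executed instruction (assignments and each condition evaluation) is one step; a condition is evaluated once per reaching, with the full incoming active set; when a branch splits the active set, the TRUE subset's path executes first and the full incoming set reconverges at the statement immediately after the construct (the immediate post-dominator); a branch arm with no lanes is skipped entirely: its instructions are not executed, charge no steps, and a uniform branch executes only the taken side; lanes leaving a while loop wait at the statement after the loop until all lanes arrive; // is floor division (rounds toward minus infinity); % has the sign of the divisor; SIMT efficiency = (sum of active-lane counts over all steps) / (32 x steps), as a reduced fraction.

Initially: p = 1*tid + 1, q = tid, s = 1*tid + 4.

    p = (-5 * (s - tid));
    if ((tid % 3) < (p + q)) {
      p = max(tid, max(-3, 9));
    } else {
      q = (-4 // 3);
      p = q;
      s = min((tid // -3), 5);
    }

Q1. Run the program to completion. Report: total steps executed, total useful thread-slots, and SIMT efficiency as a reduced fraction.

Answer: 6 steps, 138 useful, 23/32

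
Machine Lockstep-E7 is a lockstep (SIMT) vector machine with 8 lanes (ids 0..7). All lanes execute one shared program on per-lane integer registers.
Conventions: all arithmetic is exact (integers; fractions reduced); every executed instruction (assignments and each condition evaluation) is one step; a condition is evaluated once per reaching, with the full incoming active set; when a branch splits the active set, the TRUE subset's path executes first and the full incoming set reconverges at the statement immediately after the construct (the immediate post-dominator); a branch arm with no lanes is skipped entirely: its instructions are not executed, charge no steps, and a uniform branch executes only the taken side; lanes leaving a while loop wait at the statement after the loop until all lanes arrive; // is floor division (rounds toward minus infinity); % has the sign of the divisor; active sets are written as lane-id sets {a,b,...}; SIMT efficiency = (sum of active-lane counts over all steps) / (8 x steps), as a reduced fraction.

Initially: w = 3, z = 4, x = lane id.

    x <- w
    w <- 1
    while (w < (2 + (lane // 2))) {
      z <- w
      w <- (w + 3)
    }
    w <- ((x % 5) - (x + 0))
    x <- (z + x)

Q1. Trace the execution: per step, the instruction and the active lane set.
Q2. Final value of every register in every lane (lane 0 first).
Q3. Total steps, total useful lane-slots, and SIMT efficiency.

step 0: x <- w                       {0,1,2,3,4,5,6,7}
step 1: w <- 1                       {0,1,2,3,4,5,6,7}
step 2: eval (w < (2 + (lane // 2))) {0,1,2,3,4,5,6,7}
step 3: z <- w                       {0,1,2,3,4,5,6,7}
step 4: w <- (w + 3)                 {0,1,2,3,4,5,6,7}
step 5: eval (w < (2 + (lane // 2))) {0,1,2,3,4,5,6,7}
step 6: z <- w                       {6,7}
step 7: w <- (w + 3)                 {6,7}
step 8: eval (w < (2 + (lane // 2))) {6,7}
step 9: w <- ((x % 5) - (x + 0))     {0,1,2,3,4,5,6,7}
step 10: x <- (z + x)                 {0,1,2,3,4,5,6,7}

Answer: 11 steps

w: 0,0,0,0,0,0,0,0
z: 1,1,1,1,1,1,4,4
x: 4,4,4,4,4,4,7,7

steps = 11; useful = 70; efficiency = 70/88 = 35/44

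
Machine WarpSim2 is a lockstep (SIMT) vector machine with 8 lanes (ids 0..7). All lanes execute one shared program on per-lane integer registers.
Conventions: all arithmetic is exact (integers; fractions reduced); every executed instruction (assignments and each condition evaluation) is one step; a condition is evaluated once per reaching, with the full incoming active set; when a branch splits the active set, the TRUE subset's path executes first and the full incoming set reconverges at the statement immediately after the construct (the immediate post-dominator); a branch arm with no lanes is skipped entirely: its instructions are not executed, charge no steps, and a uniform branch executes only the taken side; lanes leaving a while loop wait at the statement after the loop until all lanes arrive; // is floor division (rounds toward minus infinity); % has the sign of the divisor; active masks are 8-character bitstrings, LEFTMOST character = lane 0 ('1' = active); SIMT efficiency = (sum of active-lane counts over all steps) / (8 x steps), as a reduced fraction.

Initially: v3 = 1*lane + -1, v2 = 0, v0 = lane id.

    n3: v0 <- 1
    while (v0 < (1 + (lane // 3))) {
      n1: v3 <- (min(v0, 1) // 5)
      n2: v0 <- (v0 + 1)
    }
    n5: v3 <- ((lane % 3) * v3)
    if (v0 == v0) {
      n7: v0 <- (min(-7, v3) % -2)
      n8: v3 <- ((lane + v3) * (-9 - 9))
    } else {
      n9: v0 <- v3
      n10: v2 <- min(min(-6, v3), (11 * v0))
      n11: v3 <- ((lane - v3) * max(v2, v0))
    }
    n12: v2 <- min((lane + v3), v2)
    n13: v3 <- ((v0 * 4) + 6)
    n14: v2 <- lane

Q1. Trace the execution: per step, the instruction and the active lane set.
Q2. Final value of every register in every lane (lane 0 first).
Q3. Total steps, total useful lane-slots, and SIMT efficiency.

step 0: v0 <- 1                      11111111
step 1: eval (v0 < (1 + (lane // 3))) 11111111
step 2: v3 <- (min(v0, 1) // 5)      00011111
step 3: v0 <- (v0 + 1)               00011111
step 4: eval (v0 < (1 + (lane // 3))) 00011111
step 5: v3 <- (min(v0, 1) // 5)      00000011
step 6: v0 <- (v0 + 1)               00000011
step 7: eval (v0 < (1 + (lane // 3))) 00000011
step 8: v3 <- ((lane % 3) * v3)      11111111
step 9: eval (v0 == v0)              11111111
step 10: v0 <- (min(-7, v3) % -2)     11111111
step 11: v3 <- ((lane + v3) * (-9 - 9)) 11111111
step 12: v2 <- min((lane + v3), v2)   11111111
step 13: v3 <- ((v0 * 4) + 6)         11111111
step 14: v2 <- lane                   11111111

Answer: 15 steps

v3: 2,2,2,2,2,2,2,2
v2: 0,1,2,3,4,5,6,7
v0: -1,-1,-1,-1,-1,-1,-1,-1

steps = 15; useful = 93; efficiency = 93/120 = 31/40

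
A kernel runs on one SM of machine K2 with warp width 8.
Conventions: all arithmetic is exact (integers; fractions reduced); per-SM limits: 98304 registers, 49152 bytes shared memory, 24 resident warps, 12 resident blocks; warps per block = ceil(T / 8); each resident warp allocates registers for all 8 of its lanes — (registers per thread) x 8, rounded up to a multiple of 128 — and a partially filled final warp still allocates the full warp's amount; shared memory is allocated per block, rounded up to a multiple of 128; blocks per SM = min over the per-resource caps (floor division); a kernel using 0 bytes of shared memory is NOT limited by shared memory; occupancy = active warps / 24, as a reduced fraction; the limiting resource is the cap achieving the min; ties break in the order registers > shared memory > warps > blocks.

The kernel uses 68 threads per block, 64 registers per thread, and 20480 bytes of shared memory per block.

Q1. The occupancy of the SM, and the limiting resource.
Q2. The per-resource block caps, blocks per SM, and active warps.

Answer: occupancy 3/4, limited by shared memory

registers: 21 blocks
shared memory: 2 blocks
warps: 2 blocks
blocks: 12 blocks

Answer: 2 blocks, 18 active warps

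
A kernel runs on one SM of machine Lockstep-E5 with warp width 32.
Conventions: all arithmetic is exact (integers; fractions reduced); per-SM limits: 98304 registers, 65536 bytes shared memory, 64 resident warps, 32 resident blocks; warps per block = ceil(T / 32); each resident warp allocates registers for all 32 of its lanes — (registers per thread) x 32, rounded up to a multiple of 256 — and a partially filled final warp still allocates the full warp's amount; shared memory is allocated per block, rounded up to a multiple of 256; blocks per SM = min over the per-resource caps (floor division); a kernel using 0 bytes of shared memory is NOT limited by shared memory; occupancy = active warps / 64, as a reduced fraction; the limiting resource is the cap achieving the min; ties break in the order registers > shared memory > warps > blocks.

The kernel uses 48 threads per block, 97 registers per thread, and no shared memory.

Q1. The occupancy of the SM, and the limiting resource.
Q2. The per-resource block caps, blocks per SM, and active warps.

Answer: occupancy 7/16, limited by registers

registers: 14 blocks
shared memory: no limit (kernel uses none)
warps: 32 blocks
blocks: 32 blocks

Answer: 14 blocks, 28 active warps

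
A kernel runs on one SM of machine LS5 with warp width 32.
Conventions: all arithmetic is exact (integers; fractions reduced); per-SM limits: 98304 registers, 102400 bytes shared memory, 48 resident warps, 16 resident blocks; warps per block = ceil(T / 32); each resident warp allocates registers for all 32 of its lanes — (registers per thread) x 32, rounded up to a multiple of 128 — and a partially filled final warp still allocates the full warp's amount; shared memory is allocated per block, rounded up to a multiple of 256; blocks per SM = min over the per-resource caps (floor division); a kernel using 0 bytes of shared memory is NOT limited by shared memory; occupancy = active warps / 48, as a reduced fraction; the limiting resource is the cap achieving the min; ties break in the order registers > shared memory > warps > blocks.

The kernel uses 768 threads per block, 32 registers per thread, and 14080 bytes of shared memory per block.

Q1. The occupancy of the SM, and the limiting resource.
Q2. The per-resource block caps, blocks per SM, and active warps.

Answer: occupancy 1, limited by warps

registers: 4 blocks
shared memory: 7 blocks
warps: 2 blocks
blocks: 16 blocks

Answer: 2 blocks, 48 active warps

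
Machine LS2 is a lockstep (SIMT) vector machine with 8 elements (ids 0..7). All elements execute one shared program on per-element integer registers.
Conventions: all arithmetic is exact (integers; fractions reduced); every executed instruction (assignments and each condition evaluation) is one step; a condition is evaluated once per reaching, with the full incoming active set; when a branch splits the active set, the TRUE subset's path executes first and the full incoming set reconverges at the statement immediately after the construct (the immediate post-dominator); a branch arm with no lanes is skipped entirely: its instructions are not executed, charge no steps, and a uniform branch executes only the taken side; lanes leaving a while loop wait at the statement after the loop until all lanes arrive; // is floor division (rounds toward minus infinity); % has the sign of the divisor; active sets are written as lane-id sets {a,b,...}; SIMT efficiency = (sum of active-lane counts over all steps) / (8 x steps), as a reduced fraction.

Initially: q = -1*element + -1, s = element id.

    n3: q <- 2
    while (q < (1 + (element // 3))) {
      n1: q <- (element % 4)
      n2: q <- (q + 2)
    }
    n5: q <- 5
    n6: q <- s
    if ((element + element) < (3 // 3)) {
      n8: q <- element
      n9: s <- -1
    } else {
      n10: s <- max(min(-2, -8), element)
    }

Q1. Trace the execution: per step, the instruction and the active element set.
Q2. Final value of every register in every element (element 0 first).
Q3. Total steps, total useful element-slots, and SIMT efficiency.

step 0: q <- 2                       {0,1,2,3,4,5,6,7}
step 1: eval (q < (1 + (element // 3))) {0,1,2,3,4,5,6,7}
step 2: q <- (element % 4)           {6,7}
step 3: q <- (q + 2)                 {6,7}
step 4: eval (q < (1 + (element // 3))) {6,7}
step 5: q <- 5                       {0,1,2,3,4,5,6,7}
step 6: q <- s                       {0,1,2,3,4,5,6,7}
step 7: eval ((element + element) < (3 // 3)) {0,1,2,3,4,5,6,7}
step 8: q <- element                 {0}
step 9: s <- -1                      {0}
step 10: s <- max(min(-2, -8), element) {1,2,3,4,5,6,7}

Answer: 11 steps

q: 0,1,2,3,4,5,6,7
s: -1,1,2,3,4,5,6,7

steps = 11; useful = 55; efficiency = 55/88 = 5/8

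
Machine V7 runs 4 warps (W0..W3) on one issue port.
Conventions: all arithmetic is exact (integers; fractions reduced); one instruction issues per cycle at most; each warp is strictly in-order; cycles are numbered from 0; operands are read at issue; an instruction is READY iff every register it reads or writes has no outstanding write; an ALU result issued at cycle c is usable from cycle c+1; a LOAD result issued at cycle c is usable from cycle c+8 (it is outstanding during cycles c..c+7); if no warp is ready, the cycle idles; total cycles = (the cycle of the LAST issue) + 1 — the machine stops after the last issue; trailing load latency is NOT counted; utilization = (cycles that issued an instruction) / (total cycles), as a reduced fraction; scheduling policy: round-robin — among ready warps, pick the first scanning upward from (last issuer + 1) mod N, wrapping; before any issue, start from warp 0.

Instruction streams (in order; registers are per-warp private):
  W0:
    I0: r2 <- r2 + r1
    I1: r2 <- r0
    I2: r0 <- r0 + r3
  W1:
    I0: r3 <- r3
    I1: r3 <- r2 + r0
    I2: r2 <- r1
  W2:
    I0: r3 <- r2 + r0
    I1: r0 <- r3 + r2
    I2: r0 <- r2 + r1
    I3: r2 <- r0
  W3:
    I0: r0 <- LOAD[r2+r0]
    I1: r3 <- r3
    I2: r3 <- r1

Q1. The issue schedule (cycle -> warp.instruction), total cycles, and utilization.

cycle 0: W0.I0
cycle 1: W1.I0
cycle 2: W2.I0
cycle 3: W3.I0
cycle 4: W0.I1
cycle 5: W1.I1
cycle 6: W2.I1
cycle 7: W3.I1
cycle 8: W0.I2
cycle 9: W1.I2
cycle 10: W2.I2
cycle 11: W3.I2
cycle 12: W2.I3

Answer: 13 cycles, utilization 1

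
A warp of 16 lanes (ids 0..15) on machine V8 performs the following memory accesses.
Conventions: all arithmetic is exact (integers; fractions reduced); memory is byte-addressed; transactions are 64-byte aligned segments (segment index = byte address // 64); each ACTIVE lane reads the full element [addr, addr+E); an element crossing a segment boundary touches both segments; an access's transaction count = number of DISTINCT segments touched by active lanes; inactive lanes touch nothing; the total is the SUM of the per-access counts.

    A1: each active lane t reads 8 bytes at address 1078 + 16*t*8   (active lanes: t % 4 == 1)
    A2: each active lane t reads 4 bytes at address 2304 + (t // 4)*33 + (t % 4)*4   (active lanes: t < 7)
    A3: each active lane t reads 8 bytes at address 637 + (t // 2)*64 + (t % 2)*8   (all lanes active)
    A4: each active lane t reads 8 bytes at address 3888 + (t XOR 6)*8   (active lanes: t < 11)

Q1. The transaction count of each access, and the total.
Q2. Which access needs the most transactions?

A1: 4 transactions
A2: 1 transaction
A3: 9 transactions
A4: 3 transactions

Answer: 4,1,9,3; total 17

Answer: A3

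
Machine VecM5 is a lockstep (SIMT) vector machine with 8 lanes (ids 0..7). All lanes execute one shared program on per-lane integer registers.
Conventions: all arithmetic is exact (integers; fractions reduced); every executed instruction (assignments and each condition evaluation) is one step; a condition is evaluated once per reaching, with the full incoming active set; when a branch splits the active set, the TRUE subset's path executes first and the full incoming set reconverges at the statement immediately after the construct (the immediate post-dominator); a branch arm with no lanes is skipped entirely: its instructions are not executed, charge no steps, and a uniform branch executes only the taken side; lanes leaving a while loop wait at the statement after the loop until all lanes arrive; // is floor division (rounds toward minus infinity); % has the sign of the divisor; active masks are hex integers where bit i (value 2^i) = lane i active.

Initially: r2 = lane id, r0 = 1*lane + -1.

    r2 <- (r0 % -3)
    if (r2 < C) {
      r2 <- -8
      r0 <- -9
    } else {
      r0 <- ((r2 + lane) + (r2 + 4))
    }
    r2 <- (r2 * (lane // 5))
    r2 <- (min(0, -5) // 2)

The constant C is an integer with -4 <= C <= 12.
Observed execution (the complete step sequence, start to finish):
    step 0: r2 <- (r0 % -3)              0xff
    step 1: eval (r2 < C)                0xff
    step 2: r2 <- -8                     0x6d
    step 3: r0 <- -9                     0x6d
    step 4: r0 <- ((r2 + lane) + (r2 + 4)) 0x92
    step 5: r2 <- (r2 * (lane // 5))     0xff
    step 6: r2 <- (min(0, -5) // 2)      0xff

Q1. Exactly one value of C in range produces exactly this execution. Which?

Answer: C = 0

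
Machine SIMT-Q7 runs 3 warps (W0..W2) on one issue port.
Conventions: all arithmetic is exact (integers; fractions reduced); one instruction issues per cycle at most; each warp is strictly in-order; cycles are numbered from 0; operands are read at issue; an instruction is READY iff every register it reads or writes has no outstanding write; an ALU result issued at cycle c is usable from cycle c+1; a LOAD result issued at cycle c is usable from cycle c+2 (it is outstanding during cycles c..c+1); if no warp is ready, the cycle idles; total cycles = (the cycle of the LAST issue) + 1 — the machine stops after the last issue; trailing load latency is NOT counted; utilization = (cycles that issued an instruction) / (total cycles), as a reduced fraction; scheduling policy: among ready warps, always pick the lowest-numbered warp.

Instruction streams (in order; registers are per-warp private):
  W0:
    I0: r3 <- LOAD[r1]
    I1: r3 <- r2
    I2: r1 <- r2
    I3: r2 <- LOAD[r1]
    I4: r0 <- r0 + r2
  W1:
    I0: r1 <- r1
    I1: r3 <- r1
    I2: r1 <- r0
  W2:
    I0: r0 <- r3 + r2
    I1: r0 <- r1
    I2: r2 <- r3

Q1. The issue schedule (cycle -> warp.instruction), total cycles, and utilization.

cycle 0: W0.I0
cycle 1: W1.I0
cycle 2: W0.I1
cycle 3: W0.I2
cycle 4: W0.I3
cycle 5: W1.I1
cycle 6: W0.I4
cycle 7: W1.I2
cycle 8: W2.I0
cycle 9: W2.I1
cycle 10: W2.I2

Answer: 11 cycles, utilization 1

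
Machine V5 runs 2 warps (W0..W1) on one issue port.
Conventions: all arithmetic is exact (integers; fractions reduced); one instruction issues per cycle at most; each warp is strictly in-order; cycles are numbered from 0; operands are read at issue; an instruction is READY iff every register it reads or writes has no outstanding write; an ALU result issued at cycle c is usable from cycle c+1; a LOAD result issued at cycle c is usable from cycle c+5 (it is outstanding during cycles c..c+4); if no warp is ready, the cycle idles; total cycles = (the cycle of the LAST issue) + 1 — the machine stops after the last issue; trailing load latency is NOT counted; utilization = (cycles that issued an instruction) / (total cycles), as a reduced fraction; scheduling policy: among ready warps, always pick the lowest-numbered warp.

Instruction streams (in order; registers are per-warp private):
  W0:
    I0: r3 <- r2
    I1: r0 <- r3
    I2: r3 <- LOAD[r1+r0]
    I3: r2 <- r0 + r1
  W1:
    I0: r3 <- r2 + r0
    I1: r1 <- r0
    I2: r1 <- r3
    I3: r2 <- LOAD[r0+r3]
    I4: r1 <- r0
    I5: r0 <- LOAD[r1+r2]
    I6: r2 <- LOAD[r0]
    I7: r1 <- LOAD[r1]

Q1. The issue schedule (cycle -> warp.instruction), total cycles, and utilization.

cycle 0: W0.I0
cycle 1: W0.I1
cycle 2: W0.I2
cycle 3: W0.I3
cycle 4: W1.I0
cycle 5: W1.I1
cycle 6: W1.I2
cycle 7: W1.I3
cycle 8: W1.I4
cycle 9: idle
cycle 10: idle
cycle 11: idle
cycle 12: W1.I5
cycle 13: idle
cycle 14: idle
cycle 15: idle
cycle 16: idle
cycle 17: W1.I6
cycle 18: W1.I7

Answer: 19 cycles, utilization 12/19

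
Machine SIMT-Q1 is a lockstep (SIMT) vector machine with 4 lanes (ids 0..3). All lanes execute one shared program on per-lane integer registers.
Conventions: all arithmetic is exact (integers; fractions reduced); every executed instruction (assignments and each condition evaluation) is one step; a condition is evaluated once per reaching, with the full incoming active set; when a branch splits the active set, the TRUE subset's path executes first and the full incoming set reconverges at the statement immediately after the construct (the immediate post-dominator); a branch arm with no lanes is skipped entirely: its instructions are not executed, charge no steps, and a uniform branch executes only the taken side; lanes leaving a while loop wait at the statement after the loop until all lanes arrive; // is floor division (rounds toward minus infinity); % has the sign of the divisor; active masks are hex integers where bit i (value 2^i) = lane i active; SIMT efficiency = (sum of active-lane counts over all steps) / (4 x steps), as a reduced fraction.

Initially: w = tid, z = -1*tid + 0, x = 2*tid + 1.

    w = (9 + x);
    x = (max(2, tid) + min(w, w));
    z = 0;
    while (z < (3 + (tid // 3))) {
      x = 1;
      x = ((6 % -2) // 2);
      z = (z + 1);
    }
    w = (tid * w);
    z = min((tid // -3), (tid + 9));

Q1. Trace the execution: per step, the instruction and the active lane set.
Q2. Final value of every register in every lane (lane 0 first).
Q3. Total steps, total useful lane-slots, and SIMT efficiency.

step 0: w <- (9 + x)                 0xf
step 1: x <- (max(2, tid) + min(w, w)) 0xf
step 2: z <- 0                       0xf
step 3: eval (z < (3 + (tid // 3)))  0xf
step 4: x <- 1                       0xf
step 5: x <- ((6 % -2) // 2)         0xf
step 6: z <- (z + 1)                 0xf
step 7: eval (z < (3 + (tid // 3)))  0xf
step 8: x <- 1                       0xf
step 9: x <- ((6 % -2) // 2)         0xf
step 10: z <- (z + 1)                 0xf
step 11: eval (z < (3 + (tid // 3)))  0xf
step 12: x <- 1                       0xf
step 13: x <- ((6 % -2) // 2)         0xf
step 14: z <- (z + 1)                 0xf
step 15: eval (z < (3 + (tid // 3)))  0xf
step 16: x <- 1                       0x8
step 17: x <- ((6 % -2) // 2)         0x8
step 18: z <- (z + 1)                 0x8
step 19: eval (z < (3 + (tid // 3)))  0x8
step 20: w <- (tid * w)               0xf
step 21: z <- min((tid // -3), (tid + 9)) 0xf

Answer: 22 steps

w: 0,12,28,48
z: 0,-1,-1,-1
x: 0,0,0,0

steps = 22; useful = 76; efficiency = 76/88 = 19/22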